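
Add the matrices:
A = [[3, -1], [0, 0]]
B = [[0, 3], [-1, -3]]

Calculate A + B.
[[3, 2], [-1, -3]]

Add corresponding elements:
(3)+(0)=3
(-1)+(3)=2
(0)+(-1)=-1
(0)+(-3)=-3
A + B = [[3, 2], [-1, -3]]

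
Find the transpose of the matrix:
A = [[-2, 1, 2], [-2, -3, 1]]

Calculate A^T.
[[-2, -2], [1, -3], [2, 1]]

The transpose sends entry (i,j) to (j,i); rows become columns.
Row 0 of A: [-2, 1, 2] -> column 0 of A^T.
Row 1 of A: [-2, -3, 1] -> column 1 of A^T.
A^T = [[-2, -2], [1, -3], [2, 1]]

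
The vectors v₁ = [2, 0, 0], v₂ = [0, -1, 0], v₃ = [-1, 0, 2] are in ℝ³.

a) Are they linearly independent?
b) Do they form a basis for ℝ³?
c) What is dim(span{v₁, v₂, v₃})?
Yes independent, yes basis, dim = 3

Stack v₁, v₂, v₃ as rows of a 3×3 matrix.
[[2, 0, 0]; [0, -1, 0]; [-1, 0, 2]] is already lower triangular with nonzero diagonal entries (2, -1, 2), so its determinant is the product of the diagonal entries, det = (2)·(-1)·(2) = -4 ≠ 0, and the rows are linearly independent.
Three linearly independent vectors in ℝ³ form a basis for ℝ³, so dim(span{v₁,v₂,v₃}) = 3.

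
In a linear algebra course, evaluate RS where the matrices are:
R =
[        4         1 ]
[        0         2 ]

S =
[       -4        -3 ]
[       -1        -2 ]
RS =
[      -17       -14 ]
[       -2        -4 ]

Matrix multiplication: (RS)[i][j] = sum over k of R[i][k] * S[k][j].
  (RS)[0][0] = (4)*(-4) + (1)*(-1) = -17
  (RS)[0][1] = (4)*(-3) + (1)*(-2) = -14
  (RS)[1][0] = (0)*(-4) + (2)*(-1) = -2
  (RS)[1][1] = (0)*(-3) + (2)*(-2) = -4
RS =
[      -17       -14 ]
[       -2        -4 ]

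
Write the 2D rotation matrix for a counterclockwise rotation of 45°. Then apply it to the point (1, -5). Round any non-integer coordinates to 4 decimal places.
R = [[√2/2, -√2/2], [√2/2, √2/2]]; R·(1, -5) = (4.2426, -2.8284)

Rotation matrix formula: R(θ) = [[cos θ, -sin θ], [sin θ, cos θ]]
For θ = 45°:
cos(45°) = √2/2
sin(45°) = √2/2
R = [[√2/2, -√2/2], [√2/2, √2/2]]
Apply to (1, -5): [√2/2·1 + (-√2/2)·-5, √2/2·1 + √2/2·-5] = (4.2426, -2.8284)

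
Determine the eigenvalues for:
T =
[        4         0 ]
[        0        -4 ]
λ = -4, 4

Solve det(T - λI) = 0. For a 2×2 matrix the characteristic equation is λ² - (trace)λ + det = 0.
trace(T) = a + d = 4 - 4 = 0.
det(T) = a*d - b*c = (4)*(-4) - (0)*(0) = -16 - 0 = -16.
Characteristic equation: λ² - (0)λ + (-16) = 0.
Discriminant = (0)² - 4*(-16) = 0 + 64 = 64.
λ = (0 ± √64) / 2 = (0 ± 8) / 2 = -4, 4.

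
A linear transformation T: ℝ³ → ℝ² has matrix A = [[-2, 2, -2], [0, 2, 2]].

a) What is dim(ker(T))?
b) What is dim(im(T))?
dim(ker) = 1, dim(im) = 2

The two rows are not scalar multiples of one another (no single k satisfies row 2 = k × row 1), so they are linearly independent.
Thus rank(A) = 2.
dim(im(T)) = rank(A) = 2.
By the rank-nullity theorem applied to T: ℝ³ → ℝ², rank(A) + nullity(A) = 3 (the domain dimension), so dim(ker(T)) = 3 - 2 = 1.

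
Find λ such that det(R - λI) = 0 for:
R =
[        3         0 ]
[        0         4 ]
λ = 3, 4

Solve det(R - λI) = 0. For a 2×2 matrix the characteristic equation is λ² - (trace)λ + det = 0.
trace(R) = a + d = 3 + 4 = 7.
det(R) = a*d - b*c = (3)*(4) - (0)*(0) = 12 - 0 = 12.
Characteristic equation: λ² - (7)λ + (12) = 0.
Discriminant = (7)² - 4*(12) = 49 - 48 = 1.
λ = (7 ± √1) / 2 = (7 ± 1) / 2 = 3, 4.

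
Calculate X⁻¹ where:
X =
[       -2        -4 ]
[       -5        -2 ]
det(X) = -16
X⁻¹ =
[      1/8      -1/4 ]
[    -5/16       1/8 ]

For a 2×2 matrix X = [[a, b], [c, d]] with det(X) ≠ 0, X⁻¹ = (1/det(X)) * [[d, -b], [-c, a]].
det(X) = (-2)*(-2) - (-4)*(-5) = 4 - 20 = -16.
X⁻¹ = (1/-16) * [[-2, 4], [5, -2]].
Dividing each entry by -16 and reducing:
X⁻¹ =
[      1/8      -1/4 ]
[    -5/16       1/8 ]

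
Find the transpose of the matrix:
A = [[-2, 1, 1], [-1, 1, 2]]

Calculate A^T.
[[-2, -1], [1, 1], [1, 2]]

The transpose sends entry (i,j) to (j,i); rows become columns.
Row 0 of A: [-2, 1, 1] -> column 0 of A^T.
Row 1 of A: [-1, 1, 2] -> column 1 of A^T.
A^T = [[-2, -1], [1, 1], [1, 2]]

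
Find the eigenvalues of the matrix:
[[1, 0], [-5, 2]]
λ = 1 and λ = 2

Characteristic equation: det(A - λI) = 0
λ² - (trace)λ + (det) = 0
λ² - (3)λ + (2) = 0
λ² - 3λ + 2 = 0
Solving: λ = 1, 2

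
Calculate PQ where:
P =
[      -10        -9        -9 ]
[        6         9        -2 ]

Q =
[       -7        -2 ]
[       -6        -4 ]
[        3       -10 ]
PQ =
[       97       146 ]
[     -102       -28 ]

Matrix multiplication: (PQ)[i][j] = sum over k of P[i][k] * Q[k][j].
  (PQ)[0][0] = (-10)*(-7) + (-9)*(-6) + (-9)*(3) = 97
  (PQ)[0][1] = (-10)*(-2) + (-9)*(-4) + (-9)*(-10) = 146
  (PQ)[1][0] = (6)*(-7) + (9)*(-6) + (-2)*(3) = -102
  (PQ)[1][1] = (6)*(-2) + (9)*(-4) + (-2)*(-10) = -28
PQ =
[       97       146 ]
[     -102       -28 ]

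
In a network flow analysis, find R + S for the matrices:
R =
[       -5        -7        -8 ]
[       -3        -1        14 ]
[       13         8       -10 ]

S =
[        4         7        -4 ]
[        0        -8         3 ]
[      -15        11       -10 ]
R + S =
[       -1         0       -12 ]
[       -3        -9        17 ]
[       -2        19       -20 ]

Matrix addition is elementwise: (R+S)[i][j] = R[i][j] + S[i][j].
  (R+S)[0][0] = (-5) + (4) = -1
  (R+S)[0][1] = (-7) + (7) = 0
  (R+S)[0][2] = (-8) + (-4) = -12
  (R+S)[1][0] = (-3) + (0) = -3
  (R+S)[1][1] = (-1) + (-8) = -9
  (R+S)[1][2] = (14) + (3) = 17
  (R+S)[2][0] = (13) + (-15) = -2
  (R+S)[2][1] = (8) + (11) = 19
  (R+S)[2][2] = (-10) + (-10) = -20
R + S =
[       -1         0       -12 ]
[       -3        -9        17 ]
[       -2        19       -20 ]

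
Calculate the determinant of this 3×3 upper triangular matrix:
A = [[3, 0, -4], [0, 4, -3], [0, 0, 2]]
24

The determinant of a triangular matrix is the product of its diagonal entries (the off-diagonal entries above the diagonal do not affect it).
det(A) = (3) * (4) * (2) = 24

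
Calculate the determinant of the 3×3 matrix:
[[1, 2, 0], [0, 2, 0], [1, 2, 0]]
0

Expansion along first row:
det = 1·det([[2,0],[2,0]]) - 2·det([[0,0],[1,0]]) + 0·det([[0,2],[1,2]])
    = 1·(2·0 - 0·2) - 2·(0·0 - 0·1) + 0·(0·2 - 2·1)
    = 1·0 - 2·0 + 0·-2
    = 0 + 0 + 0 = 0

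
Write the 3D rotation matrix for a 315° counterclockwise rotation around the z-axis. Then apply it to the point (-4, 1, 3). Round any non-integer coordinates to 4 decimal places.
R = [[√2/2, √2/2, 0], [-√2/2, √2/2, 0], [0, 0, 1]]; R·(-4, 1, 3) = (-2.1213, 3.5355, 3.0000)

Rotation matrix for 315° around z-axis:
cos(315°) = √2/2, sin(315°) = -√2/2
R = [[√2/2, √2/2, 0], [-√2/2, √2/2, 0], [0, 0, 1]]
Apply to (-4, 1, 3): R·[-4, 1, 3]ᵀ = (-2.1213, 3.5355, 3.0000)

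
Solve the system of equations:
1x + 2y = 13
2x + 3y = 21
x = 3, y = 5

Use elimination (row reduction):
Equation 1: 1x + 2y = 13.
Equation 2: 2x + 3y = 21.
Multiply Eq1 by 2 and Eq2 by 1: 2x + 4y = 26;  2x + 3y = 21.
Subtract: (-1)y = -5, so y = 5.
Back-substitute into Eq1: 1x + 2*(5) = 13, so x = 3.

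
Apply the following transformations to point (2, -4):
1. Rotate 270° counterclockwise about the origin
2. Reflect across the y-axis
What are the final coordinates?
(4, -2)

Step 1: Rotate 270° → (-4, -2)
Step 2: Reflect across the y-axis → (4, -2)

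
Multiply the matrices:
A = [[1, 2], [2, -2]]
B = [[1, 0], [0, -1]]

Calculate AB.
[[1, -2], [2, 2]]

Each entry (i,j) of AB = sum over k of A[i][k]*B[k][j].
(AB)[0][0] = (1)*(1) + (2)*(0) = 1
(AB)[0][1] = (1)*(0) + (2)*(-1) = -2
(AB)[1][0] = (2)*(1) + (-2)*(0) = 2
(AB)[1][1] = (2)*(0) + (-2)*(-1) = 2
AB = [[1, -2], [2, 2]]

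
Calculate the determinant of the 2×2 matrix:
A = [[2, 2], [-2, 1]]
6

For A = [[a, b], [c, d]], det(A) = a*d - b*c.
det(A) = (2)*(1) - (2)*(-2) = 2 - -4 = 6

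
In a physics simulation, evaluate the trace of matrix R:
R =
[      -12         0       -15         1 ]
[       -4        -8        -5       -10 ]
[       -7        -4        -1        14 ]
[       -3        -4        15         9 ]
tr(R) = -12 - 8 - 1 + 9 = -12

The trace of a square matrix is the sum of its diagonal entries.
Diagonal entries of R: R[0][0] = -12, R[1][1] = -8, R[2][2] = -1, R[3][3] = 9.
tr(R) = -12 - 8 - 1 + 9 = -12.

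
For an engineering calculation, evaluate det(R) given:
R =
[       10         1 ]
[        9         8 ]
det(R) = 71

For a 2×2 matrix [[a, b], [c, d]], det = a*d - b*c.
det(R) = (10)*(8) - (1)*(9) = 80 - 9 = 71.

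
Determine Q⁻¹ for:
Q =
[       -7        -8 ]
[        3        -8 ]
det(Q) = 80
Q⁻¹ =
[    -1/10      1/10 ]
[    -3/80     -7/80 ]

For a 2×2 matrix Q = [[a, b], [c, d]] with det(Q) ≠ 0, Q⁻¹ = (1/det(Q)) * [[d, -b], [-c, a]].
det(Q) = (-7)*(-8) - (-8)*(3) = 56 + 24 = 80.
Q⁻¹ = (1/80) * [[-8, 8], [-3, -7]].
Dividing each entry by 80 and reducing:
Q⁻¹ =
[    -1/10      1/10 ]
[    -3/80     -7/80 ]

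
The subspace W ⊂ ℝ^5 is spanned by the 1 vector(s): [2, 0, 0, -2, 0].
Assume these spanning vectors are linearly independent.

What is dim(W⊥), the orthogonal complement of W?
dim(W⊥) = 4

For any subspace W of ℝ^n, dim(W) + dim(W⊥) = n (the whole-space dimension).
Here the given 1 vectors are linearly independent, so dim(W) = 1.
Thus dim(W⊥) = n - dim(W) = 5 - 1 = 4.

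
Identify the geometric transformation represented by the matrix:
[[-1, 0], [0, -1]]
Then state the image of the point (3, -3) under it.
rotation by 180° (or reflection through origin); image of (3, -3) is (-3, 3)

This matches the form [[cos θ, -sin θ], [sin θ, cos θ]] of a rotation matrix; reading off cos θ and sin θ gives the angle.
The matrix [[-1, 0], [0, -1]] represents: rotation by 180° (or reflection through origin).
Applying it to (3, -3): [-1·3 + 0·-3, 0·3 + -1·-3] = (-3, 3).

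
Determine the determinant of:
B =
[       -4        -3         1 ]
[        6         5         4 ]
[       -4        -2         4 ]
det(B) = 16

Expand along row 0 (cofactor expansion): det(B) = a*(e*i - f*h) - b*(d*i - f*g) + c*(d*h - e*g), where the 3×3 is [[a, b, c], [d, e, f], [g, h, i]].
Minor M_00 = (5)*(4) - (4)*(-2) = 20 + 8 = 28.
Minor M_01 = (6)*(4) - (4)*(-4) = 24 + 16 = 40.
Minor M_02 = (6)*(-2) - (5)*(-4) = -12 + 20 = 8.
det(B) = (-4)*(28) - (-3)*(40) + (1)*(8) = -112 + 120 + 8 = 16.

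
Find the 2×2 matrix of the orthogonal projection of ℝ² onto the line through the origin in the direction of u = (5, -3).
[[25/34, -15/34], [-15/34, 9/34]]

The orthogonal projection onto the line spanned by a nonzero vector u = (a, b) has matrix P = (u uᵀ) / (uᵀ u) = (1/(a² + b²)) · [[a², ab], [ab, b²]].
Here u = (5, -3), so a² + b² = 25 + 9 = 34.
P = (1/34) · [[25, -15], [-15, 9]] = [[25/34, -15/34], [-15/34, 9/34]].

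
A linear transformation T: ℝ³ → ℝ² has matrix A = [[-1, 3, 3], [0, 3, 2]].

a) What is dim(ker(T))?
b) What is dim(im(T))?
dim(ker) = 1, dim(im) = 2

The two rows are not scalar multiples of one another (no single k satisfies row 2 = k × row 1), so they are linearly independent.
Thus rank(A) = 2.
dim(im(T)) = rank(A) = 2.
By the rank-nullity theorem applied to T: ℝ³ → ℝ², rank(A) + nullity(A) = 3 (the domain dimension), so dim(ker(T)) = 3 - 2 = 1.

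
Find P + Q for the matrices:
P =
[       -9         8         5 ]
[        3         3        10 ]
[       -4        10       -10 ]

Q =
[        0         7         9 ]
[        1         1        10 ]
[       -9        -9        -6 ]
P + Q =
[       -9        15        14 ]
[        4         4        20 ]
[      -13         1       -16 ]

Matrix addition is elementwise: (P+Q)[i][j] = P[i][j] + Q[i][j].
  (P+Q)[0][0] = (-9) + (0) = -9
  (P+Q)[0][1] = (8) + (7) = 15
  (P+Q)[0][2] = (5) + (9) = 14
  (P+Q)[1][0] = (3) + (1) = 4
  (P+Q)[1][1] = (3) + (1) = 4
  (P+Q)[1][2] = (10) + (10) = 20
  (P+Q)[2][0] = (-4) + (-9) = -13
  (P+Q)[2][1] = (10) + (-9) = 1
  (P+Q)[2][2] = (-10) + (-6) = -16
P + Q =
[       -9        15        14 ]
[        4         4        20 ]
[      -13         1       -16 ]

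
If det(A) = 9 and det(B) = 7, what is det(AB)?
63

Use the multiplicative property of determinants: det(AB) = det(A)*det(B).
det(AB) = (9)*(7) = 63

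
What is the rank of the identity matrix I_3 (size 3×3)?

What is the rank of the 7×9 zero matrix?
rank(I_3) = 3, rank(0) = 0

The identity I_3 has 3 columns that are the standard basis vectors e_1, …, e_3. These are linearly independent, so all 3 columns are pivots and rank(I_3) = 3.
The 7×9 zero matrix has every entry zero, so every row is the zero row and there are no pivots; rank(0) = 0.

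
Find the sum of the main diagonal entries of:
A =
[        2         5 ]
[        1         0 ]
tr(A) = 2 + 0 = 2

The trace of a square matrix is the sum of its diagonal entries.
Diagonal entries of A: A[0][0] = 2, A[1][1] = 0.
tr(A) = 2 + 0 = 2.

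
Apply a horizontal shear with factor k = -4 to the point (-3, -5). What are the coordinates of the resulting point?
(17, -5)

Shear matrix for horizontal shear with factor k = -4:
[[1, -4], [0, 1]]
Result: (-3, -5) → (17, -5)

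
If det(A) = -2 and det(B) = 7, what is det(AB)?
-14

Use the multiplicative property of determinants: det(AB) = det(A)*det(B).
det(AB) = (-2)*(7) = -14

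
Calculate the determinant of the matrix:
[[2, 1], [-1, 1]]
3

For a 2×2 matrix [[a, b], [c, d]], det = ad - bc
det = (2)(1) - (1)(-1) = 2 - -1 = 3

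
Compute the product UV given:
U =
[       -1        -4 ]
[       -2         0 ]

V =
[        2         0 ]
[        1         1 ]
UV =
[       -6        -4 ]
[       -4         0 ]

Matrix multiplication: (UV)[i][j] = sum over k of U[i][k] * V[k][j].
  (UV)[0][0] = (-1)*(2) + (-4)*(1) = -6
  (UV)[0][1] = (-1)*(0) + (-4)*(1) = -4
  (UV)[1][0] = (-2)*(2) + (0)*(1) = -4
  (UV)[1][1] = (-2)*(0) + (0)*(1) = 0
UV =
[       -6        -4 ]
[       -4         0 ]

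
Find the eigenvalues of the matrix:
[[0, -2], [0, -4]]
λ = -4 and λ = 0

Characteristic equation: det(A - λI) = 0
λ² - (trace)λ + (det) = 0
λ² - (-4)λ + (0) = 0
λ² + 4λ + 0 = 0
Solving: λ = -4, 0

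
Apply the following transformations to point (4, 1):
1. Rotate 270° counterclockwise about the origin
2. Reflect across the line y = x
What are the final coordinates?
(-4, 1)

Step 1: Rotate 270° → (1, -4)
Step 2: Reflect across the line y = x → (-4, 1)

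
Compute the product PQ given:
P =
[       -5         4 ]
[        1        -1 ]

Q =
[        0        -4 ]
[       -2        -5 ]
PQ =
[       -8         0 ]
[        2         1 ]

Matrix multiplication: (PQ)[i][j] = sum over k of P[i][k] * Q[k][j].
  (PQ)[0][0] = (-5)*(0) + (4)*(-2) = -8
  (PQ)[0][1] = (-5)*(-4) + (4)*(-5) = 0
  (PQ)[1][0] = (1)*(0) + (-1)*(-2) = 2
  (PQ)[1][1] = (1)*(-4) + (-1)*(-5) = 1
PQ =
[       -8         0 ]
[        2         1 ]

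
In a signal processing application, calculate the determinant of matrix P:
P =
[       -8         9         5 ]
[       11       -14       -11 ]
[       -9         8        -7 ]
det(P) = -94

Expand along row 0 (cofactor expansion): det(P) = a*(e*i - f*h) - b*(d*i - f*g) + c*(d*h - e*g), where the 3×3 is [[a, b, c], [d, e, f], [g, h, i]].
Minor M_00 = (-14)*(-7) - (-11)*(8) = 98 + 88 = 186.
Minor M_01 = (11)*(-7) - (-11)*(-9) = -77 - 99 = -176.
Minor M_02 = (11)*(8) - (-14)*(-9) = 88 - 126 = -38.
det(P) = (-8)*(186) - (9)*(-176) + (5)*(-38) = -1488 + 1584 - 190 = -94.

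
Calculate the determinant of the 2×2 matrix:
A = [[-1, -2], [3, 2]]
4

For A = [[a, b], [c, d]], det(A) = a*d - b*c.
det(A) = (-1)*(2) - (-2)*(3) = -2 - -6 = 4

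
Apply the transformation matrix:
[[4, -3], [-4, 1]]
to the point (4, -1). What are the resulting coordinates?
(19, -17)

Matrix multiplication:
[[4, -3], [-4, 1]] × [4, -1]ᵀ
= [4×4 + -3×-1, -4×4 + 1×-1]ᵀ
= [19.0000, -17.0000]ᵀ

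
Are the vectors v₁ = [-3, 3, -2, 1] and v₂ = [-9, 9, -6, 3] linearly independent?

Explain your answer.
No, linearly dependent (v₂ = 3·v₁)

Check whether there is a scalar k with v₂ = k·v₁.
Comparing components, k = 3 satisfies 3·[-3, 3, -2, 1] = [-9, 9, -6, 3].
Since v₂ is a scalar multiple of v₁, the two vectors are linearly dependent.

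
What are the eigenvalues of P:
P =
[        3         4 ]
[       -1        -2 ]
λ = -1, 2

Solve det(P - λI) = 0. For a 2×2 matrix the characteristic equation is λ² - (trace)λ + det = 0.
trace(P) = a + d = 3 - 2 = 1.
det(P) = a*d - b*c = (3)*(-2) - (4)*(-1) = -6 + 4 = -2.
Characteristic equation: λ² - (1)λ + (-2) = 0.
Discriminant = (1)² - 4*(-2) = 1 + 8 = 9.
λ = (1 ± √9) / 2 = (1 ± 3) / 2 = -1, 2.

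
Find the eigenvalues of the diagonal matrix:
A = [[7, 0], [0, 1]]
λ₁ = 7, λ₂ = 1

The characteristic polynomial of A is det(A - λI) = (7 - λ)(1 - λ) = 0.
The roots are λ = 7 and λ = 1, so the eigenvalues are the diagonal entries.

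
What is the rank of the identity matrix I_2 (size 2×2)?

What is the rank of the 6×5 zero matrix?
rank(I_2) = 2, rank(0) = 0

The identity I_2 has 2 columns that are the standard basis vectors e_1, …, e_2. These are linearly independent, so all 2 columns are pivots and rank(I_2) = 2.
The 6×5 zero matrix has every entry zero, so every row is the zero row and there are no pivots; rank(0) = 0.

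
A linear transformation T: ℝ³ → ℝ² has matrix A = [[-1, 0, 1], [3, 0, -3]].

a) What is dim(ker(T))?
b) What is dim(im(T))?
dim(ker) = 2, dim(im) = 1

Observe that row 2 = -3 × row 1 (so the rows are linearly dependent).
Thus rank(A) = 1 (only one linearly independent row).
dim(im(T)) = rank(A) = 1.
By the rank-nullity theorem applied to T: ℝ³ → ℝ², rank(A) + nullity(A) = 3 (the domain dimension), so dim(ker(T)) = 3 - 1 = 2.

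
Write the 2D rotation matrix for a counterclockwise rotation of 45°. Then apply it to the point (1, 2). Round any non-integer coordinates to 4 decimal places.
R = [[√2/2, -√2/2], [√2/2, √2/2]]; R·(1, 2) = (-0.7071, 2.1213)

Rotation matrix formula: R(θ) = [[cos θ, -sin θ], [sin θ, cos θ]]
For θ = 45°:
cos(45°) = √2/2
sin(45°) = √2/2
R = [[√2/2, -√2/2], [√2/2, √2/2]]
Apply to (1, 2): [√2/2·1 + (-√2/2)·2, √2/2·1 + √2/2·2] = (-0.7071, 2.1213)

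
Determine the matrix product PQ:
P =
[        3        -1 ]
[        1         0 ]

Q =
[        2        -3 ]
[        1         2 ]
PQ =
[        5       -11 ]
[        2        -3 ]

Matrix multiplication: (PQ)[i][j] = sum over k of P[i][k] * Q[k][j].
  (PQ)[0][0] = (3)*(2) + (-1)*(1) = 5
  (PQ)[0][1] = (3)*(-3) + (-1)*(2) = -11
  (PQ)[1][0] = (1)*(2) + (0)*(1) = 2
  (PQ)[1][1] = (1)*(-3) + (0)*(2) = -3
PQ =
[        5       -11 ]
[        2        -3 ]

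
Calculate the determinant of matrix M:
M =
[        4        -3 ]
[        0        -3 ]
det(M) = -12

For a 2×2 matrix [[a, b], [c, d]], det = a*d - b*c.
det(M) = (4)*(-3) - (-3)*(0) = -12 - 0 = -12.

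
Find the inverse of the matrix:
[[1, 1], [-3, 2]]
[[2/5, -1/5], [3/5, 1/5]]

For [[a,b],[c,d]], inverse = (1/det)·[[d,-b],[-c,a]]
det = 1·2 - 1·-3 = 5
Inverse = (1/5)·[[2, -1], [3, 1]]
        = [[2/5, -1/5], [3/5, 1/5]]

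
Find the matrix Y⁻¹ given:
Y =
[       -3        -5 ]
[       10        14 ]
det(Y) = 8
Y⁻¹ =
[      7/4       5/8 ]
[     -5/4      -3/8 ]

For a 2×2 matrix Y = [[a, b], [c, d]] with det(Y) ≠ 0, Y⁻¹ = (1/det(Y)) * [[d, -b], [-c, a]].
det(Y) = (-3)*(14) - (-5)*(10) = -42 + 50 = 8.
Y⁻¹ = (1/8) * [[14, 5], [-10, -3]].
Dividing each entry by 8 and reducing:
Y⁻¹ =
[      7/4       5/8 ]
[     -5/4      -3/8 ]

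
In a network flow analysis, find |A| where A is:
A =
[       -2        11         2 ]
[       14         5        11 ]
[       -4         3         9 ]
det(A) = -1770

Expand along row 0 (cofactor expansion): det(A) = a*(e*i - f*h) - b*(d*i - f*g) + c*(d*h - e*g), where the 3×3 is [[a, b, c], [d, e, f], [g, h, i]].
Minor M_00 = (5)*(9) - (11)*(3) = 45 - 33 = 12.
Minor M_01 = (14)*(9) - (11)*(-4) = 126 + 44 = 170.
Minor M_02 = (14)*(3) - (5)*(-4) = 42 + 20 = 62.
det(A) = (-2)*(12) - (11)*(170) + (2)*(62) = -24 - 1870 + 124 = -1770.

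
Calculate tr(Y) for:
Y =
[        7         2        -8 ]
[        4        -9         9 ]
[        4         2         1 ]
tr(Y) = 7 - 9 + 1 = -1

The trace of a square matrix is the sum of its diagonal entries.
Diagonal entries of Y: Y[0][0] = 7, Y[1][1] = -9, Y[2][2] = 1.
tr(Y) = 7 - 9 + 1 = -1.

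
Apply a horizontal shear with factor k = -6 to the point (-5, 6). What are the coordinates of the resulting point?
(-41, 6)

Shear matrix for horizontal shear with factor k = -6:
[[1, -6], [0, 1]]
Result: (-5, 6) → (-41, 6)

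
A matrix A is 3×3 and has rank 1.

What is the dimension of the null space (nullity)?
2

The rank-nullity theorem for an m×n matrix states:
rank(A) + nullity(A) = n (the number of columns).
Here n = 3 and rank(A) = 1, so nullity(A) = 3 - 1 = 2.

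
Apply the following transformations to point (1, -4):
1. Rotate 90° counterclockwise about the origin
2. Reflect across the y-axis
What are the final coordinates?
(-4, 1)

Step 1: Rotate 90° → (4, 1)
Step 2: Reflect across the y-axis → (-4, 1)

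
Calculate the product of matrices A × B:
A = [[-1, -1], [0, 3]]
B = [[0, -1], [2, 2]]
[[-2, -1], [6, 6]]

Matrix multiplication:
C[0][0] = -1×0 + -1×2 = -2
C[0][1] = -1×-1 + -1×2 = -1
C[1][0] = 0×0 + 3×2 = 6
C[1][1] = 0×-1 + 3×2 = 6
Result: [[-2, -1], [6, 6]]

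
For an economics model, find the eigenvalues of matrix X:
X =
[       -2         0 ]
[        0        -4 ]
λ = -4, -2

Solve det(X - λI) = 0. For a 2×2 matrix the characteristic equation is λ² - (trace)λ + det = 0.
trace(X) = a + d = -2 - 4 = -6.
det(X) = a*d - b*c = (-2)*(-4) - (0)*(0) = 8 - 0 = 8.
Characteristic equation: λ² - (-6)λ + (8) = 0.
Discriminant = (-6)² - 4*(8) = 36 - 32 = 4.
λ = (-6 ± √4) / 2 = (-6 ± 2) / 2 = -4, -2.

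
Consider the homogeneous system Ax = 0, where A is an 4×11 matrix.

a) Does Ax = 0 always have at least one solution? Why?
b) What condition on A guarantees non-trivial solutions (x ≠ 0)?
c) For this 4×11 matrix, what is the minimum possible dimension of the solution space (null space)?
a) Yes, x = 0 is always a solution. b) When A has linearly dependent columns (rank < n). c) Minimum nullity = 7.

a) x = 0 satisfies A·0 = 0, so the zero vector is always a solution.
b) Non-trivial solutions exist iff the columns of A are linearly dependent, equivalently rank(A) < n (the number of columns).
c) By rank-nullity, rank(A) + nullity(A) = n = 11. Since A has only 4 rows, rank(A) ≤ 4, so nullity(A) ≥ 11 - 4 = 7.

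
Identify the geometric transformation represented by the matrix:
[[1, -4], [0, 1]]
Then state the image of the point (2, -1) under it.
horizontal shear with factor -4; image of (2, -1) is (6, -1)

The matrix [[1, k], [0, 1]] sends (x, y) to (x + -4y, y), leaving the y-coordinate fixed: a horizontal shear.
The matrix [[1, -4], [0, 1]] represents: horizontal shear with factor -4.
Applying it to (2, -1): [1·2 + -4·-1, 0·2 + 1·-1] = (6, -1).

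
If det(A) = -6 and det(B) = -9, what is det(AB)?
54

Use the multiplicative property of determinants: det(AB) = det(A)*det(B).
det(AB) = (-6)*(-9) = 54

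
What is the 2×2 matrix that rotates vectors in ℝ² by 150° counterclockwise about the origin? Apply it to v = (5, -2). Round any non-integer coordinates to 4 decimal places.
R = [[-√3/2, -1/2], [1/2, -√3/2]]; R·v = (-3.3301, 4.2321)

A counterclockwise rotation by angle θ in ℝ² has matrix R(θ) = [[cos θ, -sin θ], [sin θ, cos θ]].
For θ = 150°: cos θ = -√3/2, sin θ = 1/2.
R(150°) = [[-√3/2, -1/2], [1/2, -√3/2]].
R·v = [-√3/2·5 + (-1/2)·-2, 1/2·5 + -√3/2·-2] = (-3.3301, 4.2321).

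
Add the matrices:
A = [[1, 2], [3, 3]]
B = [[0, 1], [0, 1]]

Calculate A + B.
[[1, 3], [3, 4]]

Add corresponding elements:
(1)+(0)=1
(2)+(1)=3
(3)+(0)=3
(3)+(1)=4
A + B = [[1, 3], [3, 4]]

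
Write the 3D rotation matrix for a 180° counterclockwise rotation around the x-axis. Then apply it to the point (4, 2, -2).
R = [[1, 0, 0], [0, -1, 0], [0, 0, -1]]; R·(4, 2, -2) = (4, -2, 2)

Rotation matrix for 180° around x-axis:
cos(180°) = -1, sin(180°) = 0
R = [[1, 0, 0], [0, -1, 0], [0, 0, -1]]
Apply to (4, 2, -2): R·[4, 2, -2]ᵀ = (4, -2, 2)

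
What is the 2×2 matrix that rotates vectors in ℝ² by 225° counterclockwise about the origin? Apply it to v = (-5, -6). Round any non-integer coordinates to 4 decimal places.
R = [[-√2/2, √2/2], [-√2/2, -√2/2]]; R·v = (-0.7071, 7.7782)

A counterclockwise rotation by angle θ in ℝ² has matrix R(θ) = [[cos θ, -sin θ], [sin θ, cos θ]].
For θ = 225°: cos θ = -√2/2, sin θ = -√2/2.
R(225°) = [[-√2/2, √2/2], [-√2/2, -√2/2]].
R·v = [-√2/2·-5 + (√2/2)·-6, -√2/2·-5 + -√2/2·-6] = (-0.7071, 7.7782).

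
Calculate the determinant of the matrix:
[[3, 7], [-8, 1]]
59

For a 2×2 matrix [[a, b], [c, d]], det = ad - bc
det = (3)(1) - (7)(-8) = 3 - -56 = 59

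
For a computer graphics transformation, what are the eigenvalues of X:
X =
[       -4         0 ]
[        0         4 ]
λ = -4, 4

Solve det(X - λI) = 0. For a 2×2 matrix the characteristic equation is λ² - (trace)λ + det = 0.
trace(X) = a + d = -4 + 4 = 0.
det(X) = a*d - b*c = (-4)*(4) - (0)*(0) = -16 - 0 = -16.
Characteristic equation: λ² - (0)λ + (-16) = 0.
Discriminant = (0)² - 4*(-16) = 0 + 64 = 64.
λ = (0 ± √64) / 2 = (0 ± 8) / 2 = -4, 4.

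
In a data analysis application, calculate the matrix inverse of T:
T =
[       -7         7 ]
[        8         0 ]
det(T) = -56
T⁻¹ =
[        0       1/8 ]
[      1/7       1/8 ]

For a 2×2 matrix T = [[a, b], [c, d]] with det(T) ≠ 0, T⁻¹ = (1/det(T)) * [[d, -b], [-c, a]].
det(T) = (-7)*(0) - (7)*(8) = 0 - 56 = -56.
T⁻¹ = (1/-56) * [[0, -7], [-8, -7]].
Dividing each entry by -56 and reducing:
T⁻¹ =
[        0       1/8 ]
[      1/7       1/8 ]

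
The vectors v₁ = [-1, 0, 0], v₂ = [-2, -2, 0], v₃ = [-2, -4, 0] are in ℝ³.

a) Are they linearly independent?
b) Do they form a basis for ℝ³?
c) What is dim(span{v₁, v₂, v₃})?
Not independent, not a basis, dim(span) = 2

Check whether v₃ can be written as a linear combination of v₁ and v₂.
v₃ = (-2)·v₁ + (2)·v₂ = [-2, -4, 0], so the three vectors are linearly dependent.
Thus they do not form a basis for ℝ³, and dim(span{v₁, v₂, v₃}) = 2 (spanned by v₁ and v₂).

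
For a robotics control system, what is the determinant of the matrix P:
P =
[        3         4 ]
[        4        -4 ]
det(P) = -28

For a 2×2 matrix [[a, b], [c, d]], det = a*d - b*c.
det(P) = (3)*(-4) - (4)*(4) = -12 - 16 = -28.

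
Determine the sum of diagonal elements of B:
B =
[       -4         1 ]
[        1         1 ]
tr(B) = -4 + 1 = -3

The trace of a square matrix is the sum of its diagonal entries.
Diagonal entries of B: B[0][0] = -4, B[1][1] = 1.
tr(B) = -4 + 1 = -3.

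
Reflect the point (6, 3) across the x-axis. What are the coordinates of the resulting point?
(6, -3)

Reflection across x-axis: (6, 3) → (6, -3)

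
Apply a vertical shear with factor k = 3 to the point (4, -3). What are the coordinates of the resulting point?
(4, 9)

Shear matrix for vertical shear with factor k = 3:
[[1, 0], [3, 1]]
Result: (4, -3) → (4, 9)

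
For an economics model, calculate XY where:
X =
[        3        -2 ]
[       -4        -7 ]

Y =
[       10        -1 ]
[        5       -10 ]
XY =
[       20        17 ]
[      -75        74 ]

Matrix multiplication: (XY)[i][j] = sum over k of X[i][k] * Y[k][j].
  (XY)[0][0] = (3)*(10) + (-2)*(5) = 20
  (XY)[0][1] = (3)*(-1) + (-2)*(-10) = 17
  (XY)[1][0] = (-4)*(10) + (-7)*(5) = -75
  (XY)[1][1] = (-4)*(-1) + (-7)*(-10) = 74
XY =
[       20        17 ]
[      -75        74 ]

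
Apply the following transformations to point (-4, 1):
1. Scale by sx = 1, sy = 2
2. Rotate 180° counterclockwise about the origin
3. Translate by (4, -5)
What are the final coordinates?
(8, -7)

Step 1: Scale → (-4, 2)
Step 2: Rotate 180° → (4, -2)
Step 3: Translate → (8, -7)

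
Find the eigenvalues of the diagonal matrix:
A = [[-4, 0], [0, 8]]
λ₁ = -4, λ₂ = 8

The characteristic polynomial of A is det(A - λI) = (-4 - λ)(8 - λ) = 0.
The roots are λ = -4 and λ = 8, so the eigenvalues are the diagonal entries.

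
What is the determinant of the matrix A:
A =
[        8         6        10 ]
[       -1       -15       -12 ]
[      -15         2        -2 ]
det(A) = -770

Expand along row 0 (cofactor expansion): det(A) = a*(e*i - f*h) - b*(d*i - f*g) + c*(d*h - e*g), where the 3×3 is [[a, b, c], [d, e, f], [g, h, i]].
Minor M_00 = (-15)*(-2) - (-12)*(2) = 30 + 24 = 54.
Minor M_01 = (-1)*(-2) - (-12)*(-15) = 2 - 180 = -178.
Minor M_02 = (-1)*(2) - (-15)*(-15) = -2 - 225 = -227.
det(A) = (8)*(54) - (6)*(-178) + (10)*(-227) = 432 + 1068 - 2270 = -770.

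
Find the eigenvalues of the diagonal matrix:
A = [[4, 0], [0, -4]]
λ₁ = 4, λ₂ = -4

The characteristic polynomial of A is det(A - λI) = (4 - λ)(-4 - λ) = 0.
The roots are λ = 4 and λ = -4, so the eigenvalues are the diagonal entries.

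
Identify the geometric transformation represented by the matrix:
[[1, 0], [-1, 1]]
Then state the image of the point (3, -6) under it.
vertical shear with factor -1; image of (3, -6) is (3, -9)

The matrix [[1, 0], [k, 1]] sends (x, y) to (x, -1x + y), leaving the x-coordinate fixed: a vertical shear.
The matrix [[1, 0], [-1, 1]] represents: vertical shear with factor -1.
Applying it to (3, -6): [1·3 + 0·-6, -1·3 + 1·-6] = (3, -9).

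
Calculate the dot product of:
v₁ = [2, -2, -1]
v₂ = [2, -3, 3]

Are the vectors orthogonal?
7, No

The dot product is the sum of products of corresponding components.
v₁·v₂ = (2)*(2) + (-2)*(-3) + (-1)*(3) = 4 + 6 - 3 = 7.
Two vectors are orthogonal iff their dot product is 0; here the dot product is 7, so the vectors are not orthogonal.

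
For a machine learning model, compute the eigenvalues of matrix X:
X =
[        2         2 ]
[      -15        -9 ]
λ = -4, -3

Solve det(X - λI) = 0. For a 2×2 matrix the characteristic equation is λ² - (trace)λ + det = 0.
trace(X) = a + d = 2 - 9 = -7.
det(X) = a*d - b*c = (2)*(-9) - (2)*(-15) = -18 + 30 = 12.
Characteristic equation: λ² - (-7)λ + (12) = 0.
Discriminant = (-7)² - 4*(12) = 49 - 48 = 1.
λ = (-7 ± √1) / 2 = (-7 ± 1) / 2 = -4, -3.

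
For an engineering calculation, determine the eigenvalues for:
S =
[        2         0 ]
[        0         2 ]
λ = 2, 2

Solve det(S - λI) = 0. For a 2×2 matrix the characteristic equation is λ² - (trace)λ + det = 0.
trace(S) = a + d = 2 + 2 = 4.
det(S) = a*d - b*c = (2)*(2) - (0)*(0) = 4 - 0 = 4.
Characteristic equation: λ² - (4)λ + (4) = 0.
Discriminant = (4)² - 4*(4) = 16 - 16 = 0.
λ = (4 ± √0) / 2 = (4 ± 0) / 2 = 2, 2.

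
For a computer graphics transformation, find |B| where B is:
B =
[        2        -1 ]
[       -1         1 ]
det(B) = 1

For a 2×2 matrix [[a, b], [c, d]], det = a*d - b*c.
det(B) = (2)*(1) - (-1)*(-1) = 2 - 1 = 1.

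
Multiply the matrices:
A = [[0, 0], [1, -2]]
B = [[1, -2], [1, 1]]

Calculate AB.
[[0, 0], [-1, -4]]

Each entry (i,j) of AB = sum over k of A[i][k]*B[k][j].
(AB)[0][0] = (0)*(1) + (0)*(1) = 0
(AB)[0][1] = (0)*(-2) + (0)*(1) = 0
(AB)[1][0] = (1)*(1) + (-2)*(1) = -1
(AB)[1][1] = (1)*(-2) + (-2)*(1) = -4
AB = [[0, 0], [-1, -4]]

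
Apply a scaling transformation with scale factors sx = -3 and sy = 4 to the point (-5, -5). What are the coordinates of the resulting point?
(15, -20)

Scaling matrix:
[[-3, 0], [0, 4]]
Result: (-5 × -3, -5 × 4) = (15, -20)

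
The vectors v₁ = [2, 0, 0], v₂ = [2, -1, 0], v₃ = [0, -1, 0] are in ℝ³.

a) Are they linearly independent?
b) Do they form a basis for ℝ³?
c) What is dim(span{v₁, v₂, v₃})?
Not independent, not a basis, dim(span) = 2

Check whether v₃ can be written as a linear combination of v₁ and v₂.
v₃ = (-1)·v₁ + (1)·v₂ = [0, -1, 0], so the three vectors are linearly dependent.
Thus they do not form a basis for ℝ³, and dim(span{v₁, v₂, v₃}) = 2 (spanned by v₁ and v₂).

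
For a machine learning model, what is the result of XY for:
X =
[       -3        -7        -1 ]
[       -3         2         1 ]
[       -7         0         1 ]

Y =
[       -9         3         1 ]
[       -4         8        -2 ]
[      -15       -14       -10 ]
XY =
[       70       -51        21 ]
[        4        -7       -17 ]
[       48       -35       -17 ]

Matrix multiplication: (XY)[i][j] = sum over k of X[i][k] * Y[k][j].
  (XY)[0][0] = (-3)*(-9) + (-7)*(-4) + (-1)*(-15) = 70
  (XY)[0][1] = (-3)*(3) + (-7)*(8) + (-1)*(-14) = -51
  (XY)[0][2] = (-3)*(1) + (-7)*(-2) + (-1)*(-10) = 21
  (XY)[1][0] = (-3)*(-9) + (2)*(-4) + (1)*(-15) = 4
  (XY)[1][1] = (-3)*(3) + (2)*(8) + (1)*(-14) = -7
  (XY)[1][2] = (-3)*(1) + (2)*(-2) + (1)*(-10) = -17
  (XY)[2][0] = (-7)*(-9) + (0)*(-4) + (1)*(-15) = 48
  (XY)[2][1] = (-7)*(3) + (0)*(8) + (1)*(-14) = -35
  (XY)[2][2] = (-7)*(1) + (0)*(-2) + (1)*(-10) = -17
XY =
[       70       -51        21 ]
[        4        -7       -17 ]
[       48       -35       -17 ]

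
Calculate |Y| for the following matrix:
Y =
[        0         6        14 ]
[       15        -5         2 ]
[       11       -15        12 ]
det(Y) = -3328

Expand along row 0 (cofactor expansion): det(Y) = a*(e*i - f*h) - b*(d*i - f*g) + c*(d*h - e*g), where the 3×3 is [[a, b, c], [d, e, f], [g, h, i]].
Minor M_00 = (-5)*(12) - (2)*(-15) = -60 + 30 = -30.
Minor M_01 = (15)*(12) - (2)*(11) = 180 - 22 = 158.
Minor M_02 = (15)*(-15) - (-5)*(11) = -225 + 55 = -170.
det(Y) = (0)*(-30) - (6)*(158) + (14)*(-170) = 0 - 948 - 2380 = -3328.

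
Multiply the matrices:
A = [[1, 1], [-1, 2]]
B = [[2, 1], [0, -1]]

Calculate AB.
[[2, 0], [-2, -3]]

Each entry (i,j) of AB = sum over k of A[i][k]*B[k][j].
(AB)[0][0] = (1)*(2) + (1)*(0) = 2
(AB)[0][1] = (1)*(1) + (1)*(-1) = 0
(AB)[1][0] = (-1)*(2) + (2)*(0) = -2
(AB)[1][1] = (-1)*(1) + (2)*(-1) = -3
AB = [[2, 0], [-2, -3]]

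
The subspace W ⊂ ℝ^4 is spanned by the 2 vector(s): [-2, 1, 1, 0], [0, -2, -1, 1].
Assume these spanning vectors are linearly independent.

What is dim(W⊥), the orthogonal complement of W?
dim(W⊥) = 2

For any subspace W of ℝ^n, dim(W) + dim(W⊥) = n (the whole-space dimension).
Here the given 2 vectors are linearly independent, so dim(W) = 2.
Thus dim(W⊥) = n - dim(W) = 4 - 2 = 2.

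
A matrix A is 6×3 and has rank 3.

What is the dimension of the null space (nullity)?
0

The rank-nullity theorem for an m×n matrix states:
rank(A) + nullity(A) = n (the number of columns).
Here n = 3 and rank(A) = 3, so nullity(A) = 3 - 3 = 0.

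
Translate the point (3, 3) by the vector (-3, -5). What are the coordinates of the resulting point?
(0, -2)

Translation by (-3, -5):
x' = 3 + -3 = 0
y' = 3 + -5 = -2
Homogeneous matrix: [[1, 0, -3], [0, 1, -5], [0, 0, 1]]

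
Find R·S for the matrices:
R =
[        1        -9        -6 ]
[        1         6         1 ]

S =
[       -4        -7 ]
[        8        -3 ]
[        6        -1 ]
RS =
[     -112        26 ]
[       50       -26 ]

Matrix multiplication: (RS)[i][j] = sum over k of R[i][k] * S[k][j].
  (RS)[0][0] = (1)*(-4) + (-9)*(8) + (-6)*(6) = -112
  (RS)[0][1] = (1)*(-7) + (-9)*(-3) + (-6)*(-1) = 26
  (RS)[1][0] = (1)*(-4) + (6)*(8) + (1)*(6) = 50
  (RS)[1][1] = (1)*(-7) + (6)*(-3) + (1)*(-1) = -26
RS =
[     -112        26 ]
[       50       -26 ]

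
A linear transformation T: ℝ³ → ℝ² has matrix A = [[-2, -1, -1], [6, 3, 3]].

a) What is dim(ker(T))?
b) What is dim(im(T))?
dim(ker) = 2, dim(im) = 1

Observe that row 2 = -3 × row 1 (so the rows are linearly dependent).
Thus rank(A) = 1 (only one linearly independent row).
dim(im(T)) = rank(A) = 1.
By the rank-nullity theorem applied to T: ℝ³ → ℝ², rank(A) + nullity(A) = 3 (the domain dimension), so dim(ker(T)) = 3 - 1 = 2.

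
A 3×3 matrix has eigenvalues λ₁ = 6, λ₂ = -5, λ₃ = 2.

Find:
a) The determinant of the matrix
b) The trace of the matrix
det = -60, trace = 3

Two standard eigenvalue identities:
- det(A) equals the product of the eigenvalues (counted with multiplicity).
- trace(A) equals the sum of the eigenvalues.
det(A) = (6)*(-5)*(2) = -60.
trace(A) = 6 - 5 + 2 = 3.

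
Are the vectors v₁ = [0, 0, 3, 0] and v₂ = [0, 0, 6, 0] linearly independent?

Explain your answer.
No, linearly dependent (v₂ = 2·v₁)

Check whether there is a scalar k with v₂ = k·v₁.
Comparing components, k = 2 satisfies 2·[0, 0, 3, 0] = [0, 0, 6, 0].
Since v₂ is a scalar multiple of v₁, the two vectors are linearly dependent.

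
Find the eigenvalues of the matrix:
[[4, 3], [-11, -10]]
λ = -7 and λ = 1

Characteristic equation: det(A - λI) = 0
λ² - (trace)λ + (det) = 0
λ² - (-6)λ + (-7) = 0
λ² + 6λ - 7 = 0
Solving: λ = -7, 1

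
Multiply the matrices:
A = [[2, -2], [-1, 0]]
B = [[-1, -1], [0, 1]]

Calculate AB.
[[-2, -4], [1, 1]]

Each entry (i,j) of AB = sum over k of A[i][k]*B[k][j].
(AB)[0][0] = (2)*(-1) + (-2)*(0) = -2
(AB)[0][1] = (2)*(-1) + (-2)*(1) = -4
(AB)[1][0] = (-1)*(-1) + (0)*(0) = 1
(AB)[1][1] = (-1)*(-1) + (0)*(1) = 1
AB = [[-2, -4], [1, 1]]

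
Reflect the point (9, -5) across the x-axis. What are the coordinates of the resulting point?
(9, 5)

Reflection across x-axis: (9, -5) → (9, 5)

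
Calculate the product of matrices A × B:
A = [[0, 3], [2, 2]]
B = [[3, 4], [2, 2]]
[[6, 6], [10, 12]]

Matrix multiplication:
C[0][0] = 0×3 + 3×2 = 6
C[0][1] = 0×4 + 3×2 = 6
C[1][0] = 2×3 + 2×2 = 10
C[1][1] = 2×4 + 2×2 = 12
Result: [[6, 6], [10, 12]]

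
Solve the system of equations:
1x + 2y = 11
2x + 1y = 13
x = 5, y = 3

Use elimination (row reduction):
Equation 1: 1x + 2y = 11.
Equation 2: 2x + 1y = 13.
Multiply Eq1 by 2 and Eq2 by 1: 2x + 4y = 22;  2x + 1y = 13.
Subtract: (-3)y = -9, so y = 3.
Back-substitute into Eq1: 1x + 2*(3) = 11, so x = 5.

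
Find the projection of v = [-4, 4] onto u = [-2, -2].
[0, 0]

The projection of v onto u is proj_u(v) = ((v·u) / (u·u)) · u.
v·u = (-4)*(-2) + (4)*(-2) = 0.
u·u = (-2)*(-2) + (-2)*(-2) = 8.
coefficient = 0 / 8 = 0.
proj_u(v) = 0 · [-2, -2] = [0, 0].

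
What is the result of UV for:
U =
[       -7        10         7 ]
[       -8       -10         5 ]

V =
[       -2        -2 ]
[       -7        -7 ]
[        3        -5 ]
UV =
[      -35       -91 ]
[      101        61 ]

Matrix multiplication: (UV)[i][j] = sum over k of U[i][k] * V[k][j].
  (UV)[0][0] = (-7)*(-2) + (10)*(-7) + (7)*(3) = -35
  (UV)[0][1] = (-7)*(-2) + (10)*(-7) + (7)*(-5) = -91
  (UV)[1][0] = (-8)*(-2) + (-10)*(-7) + (5)*(3) = 101
  (UV)[1][1] = (-8)*(-2) + (-10)*(-7) + (5)*(-5) = 61
UV =
[      -35       -91 ]
[      101        61 ]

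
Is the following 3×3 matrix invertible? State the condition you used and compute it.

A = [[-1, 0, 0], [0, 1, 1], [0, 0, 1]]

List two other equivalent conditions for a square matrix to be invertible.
Yes, invertible; det(A) = -1 ≠ 0. Equivalent conditions: rank(A) = 3; Ax = 0 has only the trivial solution; 0 is not an eigenvalue; the columns of A are linearly independent.

To check invertibility, compute det(A).
The given matrix is triangular, so det(A) equals the product of its diagonal entries = -1 ≠ 0.
Since det(A) ≠ 0, A is invertible.
Equivalent conditions for a square matrix A to be invertible:
- rank(A) = 3 (full rank).
- The homogeneous system Ax = 0 has only the trivial solution x = 0.
- 0 is not an eigenvalue of A.
- The columns (equivalently rows) of A are linearly independent.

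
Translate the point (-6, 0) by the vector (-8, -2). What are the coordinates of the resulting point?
(-14, -2)

Translation by (-8, -2):
x' = -6 + -8 = -14
y' = 0 + -2 = -2
Homogeneous matrix: [[1, 0, -8], [0, 1, -2], [0, 0, 1]]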